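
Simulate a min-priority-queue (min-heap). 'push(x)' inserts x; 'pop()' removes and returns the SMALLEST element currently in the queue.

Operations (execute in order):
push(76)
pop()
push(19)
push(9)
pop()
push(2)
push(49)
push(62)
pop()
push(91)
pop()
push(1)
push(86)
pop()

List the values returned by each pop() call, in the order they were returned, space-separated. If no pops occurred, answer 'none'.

push(76): heap contents = [76]
pop() → 76: heap contents = []
push(19): heap contents = [19]
push(9): heap contents = [9, 19]
pop() → 9: heap contents = [19]
push(2): heap contents = [2, 19]
push(49): heap contents = [2, 19, 49]
push(62): heap contents = [2, 19, 49, 62]
pop() → 2: heap contents = [19, 49, 62]
push(91): heap contents = [19, 49, 62, 91]
pop() → 19: heap contents = [49, 62, 91]
push(1): heap contents = [1, 49, 62, 91]
push(86): heap contents = [1, 49, 62, 86, 91]
pop() → 1: heap contents = [49, 62, 86, 91]

Answer: 76 9 2 19 1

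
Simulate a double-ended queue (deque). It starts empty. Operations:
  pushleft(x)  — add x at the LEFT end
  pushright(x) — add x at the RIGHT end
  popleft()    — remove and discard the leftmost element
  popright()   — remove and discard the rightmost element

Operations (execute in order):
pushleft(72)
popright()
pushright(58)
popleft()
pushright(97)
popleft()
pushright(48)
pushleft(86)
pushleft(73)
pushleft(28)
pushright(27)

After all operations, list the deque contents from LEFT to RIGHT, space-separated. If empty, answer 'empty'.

pushleft(72): [72]
popright(): []
pushright(58): [58]
popleft(): []
pushright(97): [97]
popleft(): []
pushright(48): [48]
pushleft(86): [86, 48]
pushleft(73): [73, 86, 48]
pushleft(28): [28, 73, 86, 48]
pushright(27): [28, 73, 86, 48, 27]

Answer: 28 73 86 48 27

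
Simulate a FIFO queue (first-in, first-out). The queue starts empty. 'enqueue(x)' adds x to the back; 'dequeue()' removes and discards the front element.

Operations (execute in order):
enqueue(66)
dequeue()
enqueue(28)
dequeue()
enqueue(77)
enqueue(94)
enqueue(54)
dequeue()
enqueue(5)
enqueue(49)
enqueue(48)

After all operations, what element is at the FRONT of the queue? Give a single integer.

enqueue(66): queue = [66]
dequeue(): queue = []
enqueue(28): queue = [28]
dequeue(): queue = []
enqueue(77): queue = [77]
enqueue(94): queue = [77, 94]
enqueue(54): queue = [77, 94, 54]
dequeue(): queue = [94, 54]
enqueue(5): queue = [94, 54, 5]
enqueue(49): queue = [94, 54, 5, 49]
enqueue(48): queue = [94, 54, 5, 49, 48]

Answer: 94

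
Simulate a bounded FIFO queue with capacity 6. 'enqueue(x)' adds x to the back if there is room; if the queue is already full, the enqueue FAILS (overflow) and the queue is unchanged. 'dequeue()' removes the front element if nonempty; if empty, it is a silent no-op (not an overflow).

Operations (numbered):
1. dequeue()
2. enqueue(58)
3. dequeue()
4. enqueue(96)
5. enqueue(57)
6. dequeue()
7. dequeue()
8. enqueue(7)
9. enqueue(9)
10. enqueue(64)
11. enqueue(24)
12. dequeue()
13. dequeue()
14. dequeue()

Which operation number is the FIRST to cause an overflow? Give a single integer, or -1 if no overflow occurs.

1. dequeue(): empty, no-op, size=0
2. enqueue(58): size=1
3. dequeue(): size=0
4. enqueue(96): size=1
5. enqueue(57): size=2
6. dequeue(): size=1
7. dequeue(): size=0
8. enqueue(7): size=1
9. enqueue(9): size=2
10. enqueue(64): size=3
11. enqueue(24): size=4
12. dequeue(): size=3
13. dequeue(): size=2
14. dequeue(): size=1

Answer: -1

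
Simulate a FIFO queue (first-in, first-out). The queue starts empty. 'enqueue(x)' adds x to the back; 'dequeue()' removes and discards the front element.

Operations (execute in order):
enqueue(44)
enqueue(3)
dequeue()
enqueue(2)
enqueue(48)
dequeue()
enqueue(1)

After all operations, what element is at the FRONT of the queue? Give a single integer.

enqueue(44): queue = [44]
enqueue(3): queue = [44, 3]
dequeue(): queue = [3]
enqueue(2): queue = [3, 2]
enqueue(48): queue = [3, 2, 48]
dequeue(): queue = [2, 48]
enqueue(1): queue = [2, 48, 1]

Answer: 2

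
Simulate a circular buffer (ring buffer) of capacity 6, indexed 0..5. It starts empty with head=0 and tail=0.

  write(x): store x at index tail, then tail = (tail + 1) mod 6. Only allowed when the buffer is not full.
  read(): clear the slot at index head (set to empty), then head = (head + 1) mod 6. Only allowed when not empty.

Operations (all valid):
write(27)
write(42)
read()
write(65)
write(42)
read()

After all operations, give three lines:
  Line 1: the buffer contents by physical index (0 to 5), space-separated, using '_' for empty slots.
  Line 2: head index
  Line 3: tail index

Answer: _ _ 65 42 _ _
2
4

Derivation:
write(27): buf=[27 _ _ _ _ _], head=0, tail=1, size=1
write(42): buf=[27 42 _ _ _ _], head=0, tail=2, size=2
read(): buf=[_ 42 _ _ _ _], head=1, tail=2, size=1
write(65): buf=[_ 42 65 _ _ _], head=1, tail=3, size=2
write(42): buf=[_ 42 65 42 _ _], head=1, tail=4, size=3
read(): buf=[_ _ 65 42 _ _], head=2, tail=4, size=2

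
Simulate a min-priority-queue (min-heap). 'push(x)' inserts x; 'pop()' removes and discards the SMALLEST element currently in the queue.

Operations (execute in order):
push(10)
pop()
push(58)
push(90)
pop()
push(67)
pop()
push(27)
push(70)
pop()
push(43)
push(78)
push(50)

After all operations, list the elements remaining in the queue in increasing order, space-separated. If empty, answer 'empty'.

push(10): heap contents = [10]
pop() → 10: heap contents = []
push(58): heap contents = [58]
push(90): heap contents = [58, 90]
pop() → 58: heap contents = [90]
push(67): heap contents = [67, 90]
pop() → 67: heap contents = [90]
push(27): heap contents = [27, 90]
push(70): heap contents = [27, 70, 90]
pop() → 27: heap contents = [70, 90]
push(43): heap contents = [43, 70, 90]
push(78): heap contents = [43, 70, 78, 90]
push(50): heap contents = [43, 50, 70, 78, 90]

Answer: 43 50 70 78 90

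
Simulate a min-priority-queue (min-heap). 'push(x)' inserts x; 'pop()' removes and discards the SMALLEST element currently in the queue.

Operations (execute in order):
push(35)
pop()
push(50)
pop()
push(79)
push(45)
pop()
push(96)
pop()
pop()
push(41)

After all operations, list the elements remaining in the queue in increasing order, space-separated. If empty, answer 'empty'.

push(35): heap contents = [35]
pop() → 35: heap contents = []
push(50): heap contents = [50]
pop() → 50: heap contents = []
push(79): heap contents = [79]
push(45): heap contents = [45, 79]
pop() → 45: heap contents = [79]
push(96): heap contents = [79, 96]
pop() → 79: heap contents = [96]
pop() → 96: heap contents = []
push(41): heap contents = [41]

Answer: 41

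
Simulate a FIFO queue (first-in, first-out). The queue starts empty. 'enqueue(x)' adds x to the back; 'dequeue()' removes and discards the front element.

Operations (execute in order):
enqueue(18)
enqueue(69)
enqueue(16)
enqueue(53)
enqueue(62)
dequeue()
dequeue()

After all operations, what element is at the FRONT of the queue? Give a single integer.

enqueue(18): queue = [18]
enqueue(69): queue = [18, 69]
enqueue(16): queue = [18, 69, 16]
enqueue(53): queue = [18, 69, 16, 53]
enqueue(62): queue = [18, 69, 16, 53, 62]
dequeue(): queue = [69, 16, 53, 62]
dequeue(): queue = [16, 53, 62]

Answer: 16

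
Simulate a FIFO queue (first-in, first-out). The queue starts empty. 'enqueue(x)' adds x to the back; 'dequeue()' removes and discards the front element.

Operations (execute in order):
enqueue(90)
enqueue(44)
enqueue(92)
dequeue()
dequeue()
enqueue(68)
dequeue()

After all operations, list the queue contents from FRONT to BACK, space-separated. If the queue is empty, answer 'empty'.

enqueue(90): [90]
enqueue(44): [90, 44]
enqueue(92): [90, 44, 92]
dequeue(): [44, 92]
dequeue(): [92]
enqueue(68): [92, 68]
dequeue(): [68]

Answer: 68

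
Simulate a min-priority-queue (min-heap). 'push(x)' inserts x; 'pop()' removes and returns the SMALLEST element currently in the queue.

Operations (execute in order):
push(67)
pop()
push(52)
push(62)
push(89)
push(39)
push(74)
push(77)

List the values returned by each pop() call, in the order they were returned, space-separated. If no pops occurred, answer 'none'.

push(67): heap contents = [67]
pop() → 67: heap contents = []
push(52): heap contents = [52]
push(62): heap contents = [52, 62]
push(89): heap contents = [52, 62, 89]
push(39): heap contents = [39, 52, 62, 89]
push(74): heap contents = [39, 52, 62, 74, 89]
push(77): heap contents = [39, 52, 62, 74, 77, 89]

Answer: 67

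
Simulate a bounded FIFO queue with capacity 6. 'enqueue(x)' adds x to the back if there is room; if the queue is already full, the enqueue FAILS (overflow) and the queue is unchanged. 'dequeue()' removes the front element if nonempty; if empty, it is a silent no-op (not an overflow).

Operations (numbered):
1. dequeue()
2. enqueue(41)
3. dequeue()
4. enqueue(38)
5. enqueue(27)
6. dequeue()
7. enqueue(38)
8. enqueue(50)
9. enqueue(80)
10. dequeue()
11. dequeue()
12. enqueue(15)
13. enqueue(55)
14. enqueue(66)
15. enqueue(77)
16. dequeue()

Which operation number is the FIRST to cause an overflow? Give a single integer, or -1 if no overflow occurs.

1. dequeue(): empty, no-op, size=0
2. enqueue(41): size=1
3. dequeue(): size=0
4. enqueue(38): size=1
5. enqueue(27): size=2
6. dequeue(): size=1
7. enqueue(38): size=2
8. enqueue(50): size=3
9. enqueue(80): size=4
10. dequeue(): size=3
11. dequeue(): size=2
12. enqueue(15): size=3
13. enqueue(55): size=4
14. enqueue(66): size=5
15. enqueue(77): size=6
16. dequeue(): size=5

Answer: -1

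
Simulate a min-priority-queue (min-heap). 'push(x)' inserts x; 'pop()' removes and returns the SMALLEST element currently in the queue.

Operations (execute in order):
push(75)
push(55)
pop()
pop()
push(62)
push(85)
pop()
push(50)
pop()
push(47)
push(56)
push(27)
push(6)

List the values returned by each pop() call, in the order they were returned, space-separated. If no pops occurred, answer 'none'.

Answer: 55 75 62 50

Derivation:
push(75): heap contents = [75]
push(55): heap contents = [55, 75]
pop() → 55: heap contents = [75]
pop() → 75: heap contents = []
push(62): heap contents = [62]
push(85): heap contents = [62, 85]
pop() → 62: heap contents = [85]
push(50): heap contents = [50, 85]
pop() → 50: heap contents = [85]
push(47): heap contents = [47, 85]
push(56): heap contents = [47, 56, 85]
push(27): heap contents = [27, 47, 56, 85]
push(6): heap contents = [6, 27, 47, 56, 85]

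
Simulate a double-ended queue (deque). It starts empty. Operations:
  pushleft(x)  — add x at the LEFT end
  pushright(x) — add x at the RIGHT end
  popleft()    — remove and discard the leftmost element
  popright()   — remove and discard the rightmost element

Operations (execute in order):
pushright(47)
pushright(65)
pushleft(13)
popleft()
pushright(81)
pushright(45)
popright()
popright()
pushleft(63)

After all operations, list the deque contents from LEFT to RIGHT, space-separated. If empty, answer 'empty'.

pushright(47): [47]
pushright(65): [47, 65]
pushleft(13): [13, 47, 65]
popleft(): [47, 65]
pushright(81): [47, 65, 81]
pushright(45): [47, 65, 81, 45]
popright(): [47, 65, 81]
popright(): [47, 65]
pushleft(63): [63, 47, 65]

Answer: 63 47 65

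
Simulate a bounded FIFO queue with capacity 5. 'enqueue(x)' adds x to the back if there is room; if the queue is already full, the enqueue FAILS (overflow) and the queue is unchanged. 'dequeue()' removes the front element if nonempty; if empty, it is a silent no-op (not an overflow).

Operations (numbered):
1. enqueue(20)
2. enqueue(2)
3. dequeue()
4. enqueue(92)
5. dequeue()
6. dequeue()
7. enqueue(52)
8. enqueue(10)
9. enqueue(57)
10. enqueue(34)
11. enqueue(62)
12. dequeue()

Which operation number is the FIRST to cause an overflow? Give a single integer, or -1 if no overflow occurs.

1. enqueue(20): size=1
2. enqueue(2): size=2
3. dequeue(): size=1
4. enqueue(92): size=2
5. dequeue(): size=1
6. dequeue(): size=0
7. enqueue(52): size=1
8. enqueue(10): size=2
9. enqueue(57): size=3
10. enqueue(34): size=4
11. enqueue(62): size=5
12. dequeue(): size=4

Answer: -1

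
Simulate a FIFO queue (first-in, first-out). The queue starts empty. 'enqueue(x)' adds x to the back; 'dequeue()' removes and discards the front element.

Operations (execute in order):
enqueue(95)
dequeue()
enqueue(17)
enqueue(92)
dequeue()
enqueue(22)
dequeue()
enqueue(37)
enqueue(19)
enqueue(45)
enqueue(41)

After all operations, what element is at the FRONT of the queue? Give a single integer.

Answer: 22

Derivation:
enqueue(95): queue = [95]
dequeue(): queue = []
enqueue(17): queue = [17]
enqueue(92): queue = [17, 92]
dequeue(): queue = [92]
enqueue(22): queue = [92, 22]
dequeue(): queue = [22]
enqueue(37): queue = [22, 37]
enqueue(19): queue = [22, 37, 19]
enqueue(45): queue = [22, 37, 19, 45]
enqueue(41): queue = [22, 37, 19, 45, 41]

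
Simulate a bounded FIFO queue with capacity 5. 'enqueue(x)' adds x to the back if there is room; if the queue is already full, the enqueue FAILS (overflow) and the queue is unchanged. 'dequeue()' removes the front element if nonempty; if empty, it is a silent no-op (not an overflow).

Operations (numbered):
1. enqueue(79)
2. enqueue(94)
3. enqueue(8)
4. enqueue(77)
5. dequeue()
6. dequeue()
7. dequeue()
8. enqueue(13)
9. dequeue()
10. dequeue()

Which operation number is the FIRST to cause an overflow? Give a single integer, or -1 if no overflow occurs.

Answer: -1

Derivation:
1. enqueue(79): size=1
2. enqueue(94): size=2
3. enqueue(8): size=3
4. enqueue(77): size=4
5. dequeue(): size=3
6. dequeue(): size=2
7. dequeue(): size=1
8. enqueue(13): size=2
9. dequeue(): size=1
10. dequeue(): size=0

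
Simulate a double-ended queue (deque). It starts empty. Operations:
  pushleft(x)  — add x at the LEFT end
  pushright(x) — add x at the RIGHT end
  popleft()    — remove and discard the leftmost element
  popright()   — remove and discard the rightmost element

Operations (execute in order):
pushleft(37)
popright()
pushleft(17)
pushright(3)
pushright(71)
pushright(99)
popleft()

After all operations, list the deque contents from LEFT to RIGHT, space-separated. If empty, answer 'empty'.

Answer: 3 71 99

Derivation:
pushleft(37): [37]
popright(): []
pushleft(17): [17]
pushright(3): [17, 3]
pushright(71): [17, 3, 71]
pushright(99): [17, 3, 71, 99]
popleft(): [3, 71, 99]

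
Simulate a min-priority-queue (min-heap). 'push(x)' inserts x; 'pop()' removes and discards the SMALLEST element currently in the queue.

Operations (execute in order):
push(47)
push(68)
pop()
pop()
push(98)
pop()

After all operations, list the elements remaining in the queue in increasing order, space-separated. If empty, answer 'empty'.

Answer: empty

Derivation:
push(47): heap contents = [47]
push(68): heap contents = [47, 68]
pop() → 47: heap contents = [68]
pop() → 68: heap contents = []
push(98): heap contents = [98]
pop() → 98: heap contents = []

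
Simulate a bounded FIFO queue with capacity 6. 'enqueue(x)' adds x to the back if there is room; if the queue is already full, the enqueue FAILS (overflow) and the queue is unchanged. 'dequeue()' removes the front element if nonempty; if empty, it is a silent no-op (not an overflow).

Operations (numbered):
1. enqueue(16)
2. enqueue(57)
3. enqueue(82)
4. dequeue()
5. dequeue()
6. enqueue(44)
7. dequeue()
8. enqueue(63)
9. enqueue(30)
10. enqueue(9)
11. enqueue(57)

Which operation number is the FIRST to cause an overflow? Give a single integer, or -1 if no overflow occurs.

Answer: -1

Derivation:
1. enqueue(16): size=1
2. enqueue(57): size=2
3. enqueue(82): size=3
4. dequeue(): size=2
5. dequeue(): size=1
6. enqueue(44): size=2
7. dequeue(): size=1
8. enqueue(63): size=2
9. enqueue(30): size=3
10. enqueue(9): size=4
11. enqueue(57): size=5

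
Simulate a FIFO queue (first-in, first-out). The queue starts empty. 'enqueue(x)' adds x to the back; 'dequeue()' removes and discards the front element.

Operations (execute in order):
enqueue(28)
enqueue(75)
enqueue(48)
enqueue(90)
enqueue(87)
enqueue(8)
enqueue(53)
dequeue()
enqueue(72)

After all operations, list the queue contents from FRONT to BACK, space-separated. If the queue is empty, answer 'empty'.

Answer: 75 48 90 87 8 53 72

Derivation:
enqueue(28): [28]
enqueue(75): [28, 75]
enqueue(48): [28, 75, 48]
enqueue(90): [28, 75, 48, 90]
enqueue(87): [28, 75, 48, 90, 87]
enqueue(8): [28, 75, 48, 90, 87, 8]
enqueue(53): [28, 75, 48, 90, 87, 8, 53]
dequeue(): [75, 48, 90, 87, 8, 53]
enqueue(72): [75, 48, 90, 87, 8, 53, 72]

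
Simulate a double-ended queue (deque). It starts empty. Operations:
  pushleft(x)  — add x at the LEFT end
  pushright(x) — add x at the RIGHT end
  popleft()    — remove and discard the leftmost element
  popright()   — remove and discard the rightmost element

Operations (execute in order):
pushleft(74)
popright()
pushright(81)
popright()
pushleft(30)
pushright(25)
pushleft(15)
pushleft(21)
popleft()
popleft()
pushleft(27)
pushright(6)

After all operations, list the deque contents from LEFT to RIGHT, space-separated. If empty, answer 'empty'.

pushleft(74): [74]
popright(): []
pushright(81): [81]
popright(): []
pushleft(30): [30]
pushright(25): [30, 25]
pushleft(15): [15, 30, 25]
pushleft(21): [21, 15, 30, 25]
popleft(): [15, 30, 25]
popleft(): [30, 25]
pushleft(27): [27, 30, 25]
pushright(6): [27, 30, 25, 6]

Answer: 27 30 25 6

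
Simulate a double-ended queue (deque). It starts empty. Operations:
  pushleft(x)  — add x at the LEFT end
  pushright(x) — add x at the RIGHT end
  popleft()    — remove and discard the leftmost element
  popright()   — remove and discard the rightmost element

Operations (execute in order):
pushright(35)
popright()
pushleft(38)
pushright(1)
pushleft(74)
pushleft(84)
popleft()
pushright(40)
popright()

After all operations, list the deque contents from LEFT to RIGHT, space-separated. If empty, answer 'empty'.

Answer: 74 38 1

Derivation:
pushright(35): [35]
popright(): []
pushleft(38): [38]
pushright(1): [38, 1]
pushleft(74): [74, 38, 1]
pushleft(84): [84, 74, 38, 1]
popleft(): [74, 38, 1]
pushright(40): [74, 38, 1, 40]
popright(): [74, 38, 1]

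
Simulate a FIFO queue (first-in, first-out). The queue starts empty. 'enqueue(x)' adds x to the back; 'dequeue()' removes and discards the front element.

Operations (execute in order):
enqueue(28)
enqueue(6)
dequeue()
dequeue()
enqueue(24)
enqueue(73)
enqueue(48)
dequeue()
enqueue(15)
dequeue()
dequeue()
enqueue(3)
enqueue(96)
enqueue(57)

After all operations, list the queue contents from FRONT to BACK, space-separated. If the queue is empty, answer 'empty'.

Answer: 15 3 96 57

Derivation:
enqueue(28): [28]
enqueue(6): [28, 6]
dequeue(): [6]
dequeue(): []
enqueue(24): [24]
enqueue(73): [24, 73]
enqueue(48): [24, 73, 48]
dequeue(): [73, 48]
enqueue(15): [73, 48, 15]
dequeue(): [48, 15]
dequeue(): [15]
enqueue(3): [15, 3]
enqueue(96): [15, 3, 96]
enqueue(57): [15, 3, 96, 57]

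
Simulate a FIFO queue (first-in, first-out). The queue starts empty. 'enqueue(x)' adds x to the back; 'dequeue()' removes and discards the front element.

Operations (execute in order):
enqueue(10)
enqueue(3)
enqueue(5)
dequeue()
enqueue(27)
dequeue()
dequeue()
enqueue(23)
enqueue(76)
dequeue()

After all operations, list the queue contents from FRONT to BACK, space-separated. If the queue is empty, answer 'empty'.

Answer: 23 76

Derivation:
enqueue(10): [10]
enqueue(3): [10, 3]
enqueue(5): [10, 3, 5]
dequeue(): [3, 5]
enqueue(27): [3, 5, 27]
dequeue(): [5, 27]
dequeue(): [27]
enqueue(23): [27, 23]
enqueue(76): [27, 23, 76]
dequeue(): [23, 76]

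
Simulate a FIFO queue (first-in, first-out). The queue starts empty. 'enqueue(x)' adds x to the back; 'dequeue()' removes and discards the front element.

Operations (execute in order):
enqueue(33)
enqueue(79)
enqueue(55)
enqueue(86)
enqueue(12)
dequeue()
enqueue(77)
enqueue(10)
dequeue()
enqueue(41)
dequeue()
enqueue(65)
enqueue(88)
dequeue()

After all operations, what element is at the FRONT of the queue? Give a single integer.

Answer: 12

Derivation:
enqueue(33): queue = [33]
enqueue(79): queue = [33, 79]
enqueue(55): queue = [33, 79, 55]
enqueue(86): queue = [33, 79, 55, 86]
enqueue(12): queue = [33, 79, 55, 86, 12]
dequeue(): queue = [79, 55, 86, 12]
enqueue(77): queue = [79, 55, 86, 12, 77]
enqueue(10): queue = [79, 55, 86, 12, 77, 10]
dequeue(): queue = [55, 86, 12, 77, 10]
enqueue(41): queue = [55, 86, 12, 77, 10, 41]
dequeue(): queue = [86, 12, 77, 10, 41]
enqueue(65): queue = [86, 12, 77, 10, 41, 65]
enqueue(88): queue = [86, 12, 77, 10, 41, 65, 88]
dequeue(): queue = [12, 77, 10, 41, 65, 88]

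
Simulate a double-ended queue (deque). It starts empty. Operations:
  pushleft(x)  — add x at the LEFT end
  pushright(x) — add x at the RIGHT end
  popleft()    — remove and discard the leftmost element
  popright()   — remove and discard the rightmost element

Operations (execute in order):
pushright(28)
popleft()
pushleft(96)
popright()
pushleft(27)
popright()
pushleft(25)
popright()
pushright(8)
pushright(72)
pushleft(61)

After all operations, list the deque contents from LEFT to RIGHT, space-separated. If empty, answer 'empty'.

Answer: 61 8 72

Derivation:
pushright(28): [28]
popleft(): []
pushleft(96): [96]
popright(): []
pushleft(27): [27]
popright(): []
pushleft(25): [25]
popright(): []
pushright(8): [8]
pushright(72): [8, 72]
pushleft(61): [61, 8, 72]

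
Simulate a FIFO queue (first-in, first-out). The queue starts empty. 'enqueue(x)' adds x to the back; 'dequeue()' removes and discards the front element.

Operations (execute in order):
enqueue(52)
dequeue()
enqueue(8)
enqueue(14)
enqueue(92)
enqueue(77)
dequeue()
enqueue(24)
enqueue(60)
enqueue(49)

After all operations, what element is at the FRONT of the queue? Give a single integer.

enqueue(52): queue = [52]
dequeue(): queue = []
enqueue(8): queue = [8]
enqueue(14): queue = [8, 14]
enqueue(92): queue = [8, 14, 92]
enqueue(77): queue = [8, 14, 92, 77]
dequeue(): queue = [14, 92, 77]
enqueue(24): queue = [14, 92, 77, 24]
enqueue(60): queue = [14, 92, 77, 24, 60]
enqueue(49): queue = [14, 92, 77, 24, 60, 49]

Answer: 14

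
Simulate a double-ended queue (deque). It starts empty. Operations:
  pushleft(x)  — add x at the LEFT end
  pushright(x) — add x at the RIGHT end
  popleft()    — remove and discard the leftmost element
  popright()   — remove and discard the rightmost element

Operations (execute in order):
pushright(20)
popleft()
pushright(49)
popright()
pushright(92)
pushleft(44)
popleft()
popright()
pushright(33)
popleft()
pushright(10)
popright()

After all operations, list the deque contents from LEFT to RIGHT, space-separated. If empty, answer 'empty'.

Answer: empty

Derivation:
pushright(20): [20]
popleft(): []
pushright(49): [49]
popright(): []
pushright(92): [92]
pushleft(44): [44, 92]
popleft(): [92]
popright(): []
pushright(33): [33]
popleft(): []
pushright(10): [10]
popright(): []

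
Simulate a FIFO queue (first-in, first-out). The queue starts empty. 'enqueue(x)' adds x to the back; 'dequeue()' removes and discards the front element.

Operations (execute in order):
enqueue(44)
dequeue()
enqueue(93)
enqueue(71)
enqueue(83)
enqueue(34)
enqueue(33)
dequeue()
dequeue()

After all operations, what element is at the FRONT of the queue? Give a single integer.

enqueue(44): queue = [44]
dequeue(): queue = []
enqueue(93): queue = [93]
enqueue(71): queue = [93, 71]
enqueue(83): queue = [93, 71, 83]
enqueue(34): queue = [93, 71, 83, 34]
enqueue(33): queue = [93, 71, 83, 34, 33]
dequeue(): queue = [71, 83, 34, 33]
dequeue(): queue = [83, 34, 33]

Answer: 83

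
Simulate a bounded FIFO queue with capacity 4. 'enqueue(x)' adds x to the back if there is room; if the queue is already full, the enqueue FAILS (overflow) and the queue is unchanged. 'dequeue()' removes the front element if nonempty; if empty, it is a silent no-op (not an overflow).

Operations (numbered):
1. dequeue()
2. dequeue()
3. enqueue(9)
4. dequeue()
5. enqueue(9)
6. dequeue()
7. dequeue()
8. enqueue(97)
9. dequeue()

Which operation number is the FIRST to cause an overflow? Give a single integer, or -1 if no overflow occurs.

Answer: -1

Derivation:
1. dequeue(): empty, no-op, size=0
2. dequeue(): empty, no-op, size=0
3. enqueue(9): size=1
4. dequeue(): size=0
5. enqueue(9): size=1
6. dequeue(): size=0
7. dequeue(): empty, no-op, size=0
8. enqueue(97): size=1
9. dequeue(): size=0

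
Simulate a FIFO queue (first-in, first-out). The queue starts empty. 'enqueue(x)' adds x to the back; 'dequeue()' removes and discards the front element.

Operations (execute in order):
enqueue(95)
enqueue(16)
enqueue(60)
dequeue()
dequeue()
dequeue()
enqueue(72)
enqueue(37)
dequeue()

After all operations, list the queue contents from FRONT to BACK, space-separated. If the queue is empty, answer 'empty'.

enqueue(95): [95]
enqueue(16): [95, 16]
enqueue(60): [95, 16, 60]
dequeue(): [16, 60]
dequeue(): [60]
dequeue(): []
enqueue(72): [72]
enqueue(37): [72, 37]
dequeue(): [37]

Answer: 37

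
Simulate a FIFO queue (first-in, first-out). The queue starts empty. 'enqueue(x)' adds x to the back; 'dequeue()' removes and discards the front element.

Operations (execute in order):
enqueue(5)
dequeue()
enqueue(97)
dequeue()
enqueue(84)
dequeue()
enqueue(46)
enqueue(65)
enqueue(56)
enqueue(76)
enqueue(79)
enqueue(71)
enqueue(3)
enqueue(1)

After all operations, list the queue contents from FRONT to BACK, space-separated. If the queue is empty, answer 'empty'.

enqueue(5): [5]
dequeue(): []
enqueue(97): [97]
dequeue(): []
enqueue(84): [84]
dequeue(): []
enqueue(46): [46]
enqueue(65): [46, 65]
enqueue(56): [46, 65, 56]
enqueue(76): [46, 65, 56, 76]
enqueue(79): [46, 65, 56, 76, 79]
enqueue(71): [46, 65, 56, 76, 79, 71]
enqueue(3): [46, 65, 56, 76, 79, 71, 3]
enqueue(1): [46, 65, 56, 76, 79, 71, 3, 1]

Answer: 46 65 56 76 79 71 3 1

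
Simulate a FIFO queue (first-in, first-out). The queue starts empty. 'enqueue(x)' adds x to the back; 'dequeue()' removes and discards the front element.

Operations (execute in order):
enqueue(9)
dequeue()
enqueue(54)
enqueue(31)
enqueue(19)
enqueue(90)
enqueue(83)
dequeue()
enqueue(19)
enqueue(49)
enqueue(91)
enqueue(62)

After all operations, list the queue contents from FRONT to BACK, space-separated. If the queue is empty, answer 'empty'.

Answer: 31 19 90 83 19 49 91 62

Derivation:
enqueue(9): [9]
dequeue(): []
enqueue(54): [54]
enqueue(31): [54, 31]
enqueue(19): [54, 31, 19]
enqueue(90): [54, 31, 19, 90]
enqueue(83): [54, 31, 19, 90, 83]
dequeue(): [31, 19, 90, 83]
enqueue(19): [31, 19, 90, 83, 19]
enqueue(49): [31, 19, 90, 83, 19, 49]
enqueue(91): [31, 19, 90, 83, 19, 49, 91]
enqueue(62): [31, 19, 90, 83, 19, 49, 91, 62]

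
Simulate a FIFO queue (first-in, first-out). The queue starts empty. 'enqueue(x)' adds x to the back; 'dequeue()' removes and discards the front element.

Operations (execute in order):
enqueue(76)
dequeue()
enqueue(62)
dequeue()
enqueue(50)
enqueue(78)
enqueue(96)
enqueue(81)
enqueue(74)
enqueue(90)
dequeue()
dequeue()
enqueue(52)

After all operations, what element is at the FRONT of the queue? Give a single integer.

enqueue(76): queue = [76]
dequeue(): queue = []
enqueue(62): queue = [62]
dequeue(): queue = []
enqueue(50): queue = [50]
enqueue(78): queue = [50, 78]
enqueue(96): queue = [50, 78, 96]
enqueue(81): queue = [50, 78, 96, 81]
enqueue(74): queue = [50, 78, 96, 81, 74]
enqueue(90): queue = [50, 78, 96, 81, 74, 90]
dequeue(): queue = [78, 96, 81, 74, 90]
dequeue(): queue = [96, 81, 74, 90]
enqueue(52): queue = [96, 81, 74, 90, 52]

Answer: 96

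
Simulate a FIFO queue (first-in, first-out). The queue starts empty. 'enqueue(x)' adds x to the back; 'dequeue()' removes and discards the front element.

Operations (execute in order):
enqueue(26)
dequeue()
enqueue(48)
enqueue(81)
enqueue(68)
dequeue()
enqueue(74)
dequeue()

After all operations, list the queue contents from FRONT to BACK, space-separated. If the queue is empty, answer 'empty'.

enqueue(26): [26]
dequeue(): []
enqueue(48): [48]
enqueue(81): [48, 81]
enqueue(68): [48, 81, 68]
dequeue(): [81, 68]
enqueue(74): [81, 68, 74]
dequeue(): [68, 74]

Answer: 68 74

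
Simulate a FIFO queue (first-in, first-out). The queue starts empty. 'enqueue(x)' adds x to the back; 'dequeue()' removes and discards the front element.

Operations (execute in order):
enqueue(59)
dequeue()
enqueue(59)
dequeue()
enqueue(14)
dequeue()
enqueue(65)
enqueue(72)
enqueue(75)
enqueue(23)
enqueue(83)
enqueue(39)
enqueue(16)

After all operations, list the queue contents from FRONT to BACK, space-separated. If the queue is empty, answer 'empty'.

Answer: 65 72 75 23 83 39 16

Derivation:
enqueue(59): [59]
dequeue(): []
enqueue(59): [59]
dequeue(): []
enqueue(14): [14]
dequeue(): []
enqueue(65): [65]
enqueue(72): [65, 72]
enqueue(75): [65, 72, 75]
enqueue(23): [65, 72, 75, 23]
enqueue(83): [65, 72, 75, 23, 83]
enqueue(39): [65, 72, 75, 23, 83, 39]
enqueue(16): [65, 72, 75, 23, 83, 39, 16]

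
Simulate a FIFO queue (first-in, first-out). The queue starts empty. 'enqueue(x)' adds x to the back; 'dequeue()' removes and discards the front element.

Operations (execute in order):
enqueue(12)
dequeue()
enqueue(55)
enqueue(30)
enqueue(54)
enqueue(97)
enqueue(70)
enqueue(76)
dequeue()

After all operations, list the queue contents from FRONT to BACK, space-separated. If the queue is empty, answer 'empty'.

enqueue(12): [12]
dequeue(): []
enqueue(55): [55]
enqueue(30): [55, 30]
enqueue(54): [55, 30, 54]
enqueue(97): [55, 30, 54, 97]
enqueue(70): [55, 30, 54, 97, 70]
enqueue(76): [55, 30, 54, 97, 70, 76]
dequeue(): [30, 54, 97, 70, 76]

Answer: 30 54 97 70 76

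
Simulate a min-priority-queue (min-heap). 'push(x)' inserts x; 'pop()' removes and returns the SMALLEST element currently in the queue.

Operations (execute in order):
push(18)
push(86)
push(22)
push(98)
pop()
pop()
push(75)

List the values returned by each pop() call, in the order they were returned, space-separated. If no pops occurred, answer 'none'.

push(18): heap contents = [18]
push(86): heap contents = [18, 86]
push(22): heap contents = [18, 22, 86]
push(98): heap contents = [18, 22, 86, 98]
pop() → 18: heap contents = [22, 86, 98]
pop() → 22: heap contents = [86, 98]
push(75): heap contents = [75, 86, 98]

Answer: 18 22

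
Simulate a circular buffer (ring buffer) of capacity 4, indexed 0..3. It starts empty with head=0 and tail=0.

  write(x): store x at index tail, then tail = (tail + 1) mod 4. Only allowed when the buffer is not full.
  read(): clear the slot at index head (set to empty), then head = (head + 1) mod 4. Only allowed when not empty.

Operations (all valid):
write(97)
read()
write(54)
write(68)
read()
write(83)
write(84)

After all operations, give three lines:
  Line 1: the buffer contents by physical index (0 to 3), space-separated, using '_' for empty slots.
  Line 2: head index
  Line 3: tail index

write(97): buf=[97 _ _ _], head=0, tail=1, size=1
read(): buf=[_ _ _ _], head=1, tail=1, size=0
write(54): buf=[_ 54 _ _], head=1, tail=2, size=1
write(68): buf=[_ 54 68 _], head=1, tail=3, size=2
read(): buf=[_ _ 68 _], head=2, tail=3, size=1
write(83): buf=[_ _ 68 83], head=2, tail=0, size=2
write(84): buf=[84 _ 68 83], head=2, tail=1, size=3

Answer: 84 _ 68 83
2
1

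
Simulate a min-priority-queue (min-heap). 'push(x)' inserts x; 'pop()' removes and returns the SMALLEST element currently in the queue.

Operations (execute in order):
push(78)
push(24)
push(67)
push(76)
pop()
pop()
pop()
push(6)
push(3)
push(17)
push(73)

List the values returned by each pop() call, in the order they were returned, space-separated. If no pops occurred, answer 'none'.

Answer: 24 67 76

Derivation:
push(78): heap contents = [78]
push(24): heap contents = [24, 78]
push(67): heap contents = [24, 67, 78]
push(76): heap contents = [24, 67, 76, 78]
pop() → 24: heap contents = [67, 76, 78]
pop() → 67: heap contents = [76, 78]
pop() → 76: heap contents = [78]
push(6): heap contents = [6, 78]
push(3): heap contents = [3, 6, 78]
push(17): heap contents = [3, 6, 17, 78]
push(73): heap contents = [3, 6, 17, 73, 78]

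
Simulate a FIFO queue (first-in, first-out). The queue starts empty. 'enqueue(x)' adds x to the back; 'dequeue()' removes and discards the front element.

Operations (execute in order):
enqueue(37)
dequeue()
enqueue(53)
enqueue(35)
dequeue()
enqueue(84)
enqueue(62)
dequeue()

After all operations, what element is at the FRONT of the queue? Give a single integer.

Answer: 84

Derivation:
enqueue(37): queue = [37]
dequeue(): queue = []
enqueue(53): queue = [53]
enqueue(35): queue = [53, 35]
dequeue(): queue = [35]
enqueue(84): queue = [35, 84]
enqueue(62): queue = [35, 84, 62]
dequeue(): queue = [84, 62]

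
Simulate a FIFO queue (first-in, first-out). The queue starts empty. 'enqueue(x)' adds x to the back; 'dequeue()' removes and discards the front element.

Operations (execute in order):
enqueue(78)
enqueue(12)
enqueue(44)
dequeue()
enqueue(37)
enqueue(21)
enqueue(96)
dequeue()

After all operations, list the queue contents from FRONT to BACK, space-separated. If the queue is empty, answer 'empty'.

Answer: 44 37 21 96

Derivation:
enqueue(78): [78]
enqueue(12): [78, 12]
enqueue(44): [78, 12, 44]
dequeue(): [12, 44]
enqueue(37): [12, 44, 37]
enqueue(21): [12, 44, 37, 21]
enqueue(96): [12, 44, 37, 21, 96]
dequeue(): [44, 37, 21, 96]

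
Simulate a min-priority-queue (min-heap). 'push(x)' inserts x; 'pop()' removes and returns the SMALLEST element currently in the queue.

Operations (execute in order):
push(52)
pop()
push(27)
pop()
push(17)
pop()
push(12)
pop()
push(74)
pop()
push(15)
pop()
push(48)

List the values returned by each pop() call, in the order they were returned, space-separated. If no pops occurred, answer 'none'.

push(52): heap contents = [52]
pop() → 52: heap contents = []
push(27): heap contents = [27]
pop() → 27: heap contents = []
push(17): heap contents = [17]
pop() → 17: heap contents = []
push(12): heap contents = [12]
pop() → 12: heap contents = []
push(74): heap contents = [74]
pop() → 74: heap contents = []
push(15): heap contents = [15]
pop() → 15: heap contents = []
push(48): heap contents = [48]

Answer: 52 27 17 12 74 15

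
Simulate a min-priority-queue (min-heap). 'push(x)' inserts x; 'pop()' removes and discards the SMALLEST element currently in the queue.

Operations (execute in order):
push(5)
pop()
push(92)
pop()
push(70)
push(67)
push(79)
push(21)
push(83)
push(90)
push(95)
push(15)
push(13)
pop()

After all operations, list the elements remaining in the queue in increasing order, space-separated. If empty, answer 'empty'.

Answer: 15 21 67 70 79 83 90 95

Derivation:
push(5): heap contents = [5]
pop() → 5: heap contents = []
push(92): heap contents = [92]
pop() → 92: heap contents = []
push(70): heap contents = [70]
push(67): heap contents = [67, 70]
push(79): heap contents = [67, 70, 79]
push(21): heap contents = [21, 67, 70, 79]
push(83): heap contents = [21, 67, 70, 79, 83]
push(90): heap contents = [21, 67, 70, 79, 83, 90]
push(95): heap contents = [21, 67, 70, 79, 83, 90, 95]
push(15): heap contents = [15, 21, 67, 70, 79, 83, 90, 95]
push(13): heap contents = [13, 15, 21, 67, 70, 79, 83, 90, 95]
pop() → 13: heap contents = [15, 21, 67, 70, 79, 83, 90, 95]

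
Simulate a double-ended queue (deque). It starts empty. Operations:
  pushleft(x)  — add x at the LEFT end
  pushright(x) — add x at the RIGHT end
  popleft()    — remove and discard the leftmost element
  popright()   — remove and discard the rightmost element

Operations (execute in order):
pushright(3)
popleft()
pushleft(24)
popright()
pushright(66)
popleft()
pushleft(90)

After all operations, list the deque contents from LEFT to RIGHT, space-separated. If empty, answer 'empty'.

pushright(3): [3]
popleft(): []
pushleft(24): [24]
popright(): []
pushright(66): [66]
popleft(): []
pushleft(90): [90]

Answer: 90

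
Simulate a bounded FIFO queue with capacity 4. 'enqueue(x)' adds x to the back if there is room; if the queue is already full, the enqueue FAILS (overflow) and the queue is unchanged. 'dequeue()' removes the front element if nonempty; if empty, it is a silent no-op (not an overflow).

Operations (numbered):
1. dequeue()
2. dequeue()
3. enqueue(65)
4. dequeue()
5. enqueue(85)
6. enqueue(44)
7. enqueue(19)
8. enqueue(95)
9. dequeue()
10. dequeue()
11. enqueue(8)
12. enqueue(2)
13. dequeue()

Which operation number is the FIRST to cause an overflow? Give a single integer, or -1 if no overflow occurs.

1. dequeue(): empty, no-op, size=0
2. dequeue(): empty, no-op, size=0
3. enqueue(65): size=1
4. dequeue(): size=0
5. enqueue(85): size=1
6. enqueue(44): size=2
7. enqueue(19): size=3
8. enqueue(95): size=4
9. dequeue(): size=3
10. dequeue(): size=2
11. enqueue(8): size=3
12. enqueue(2): size=4
13. dequeue(): size=3

Answer: -1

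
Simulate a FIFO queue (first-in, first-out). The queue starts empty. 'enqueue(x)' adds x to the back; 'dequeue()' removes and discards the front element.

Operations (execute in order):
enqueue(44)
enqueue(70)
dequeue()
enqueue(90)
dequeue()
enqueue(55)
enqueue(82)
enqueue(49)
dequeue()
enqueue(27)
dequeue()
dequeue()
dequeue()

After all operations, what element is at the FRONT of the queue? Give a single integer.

Answer: 27

Derivation:
enqueue(44): queue = [44]
enqueue(70): queue = [44, 70]
dequeue(): queue = [70]
enqueue(90): queue = [70, 90]
dequeue(): queue = [90]
enqueue(55): queue = [90, 55]
enqueue(82): queue = [90, 55, 82]
enqueue(49): queue = [90, 55, 82, 49]
dequeue(): queue = [55, 82, 49]
enqueue(27): queue = [55, 82, 49, 27]
dequeue(): queue = [82, 49, 27]
dequeue(): queue = [49, 27]
dequeue(): queue = [27]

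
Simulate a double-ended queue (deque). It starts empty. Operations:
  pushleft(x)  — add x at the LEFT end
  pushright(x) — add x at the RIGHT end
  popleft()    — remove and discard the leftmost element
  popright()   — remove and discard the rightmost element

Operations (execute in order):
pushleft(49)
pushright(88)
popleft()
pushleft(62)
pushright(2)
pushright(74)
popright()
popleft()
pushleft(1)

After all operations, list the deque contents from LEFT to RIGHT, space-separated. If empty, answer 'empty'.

pushleft(49): [49]
pushright(88): [49, 88]
popleft(): [88]
pushleft(62): [62, 88]
pushright(2): [62, 88, 2]
pushright(74): [62, 88, 2, 74]
popright(): [62, 88, 2]
popleft(): [88, 2]
pushleft(1): [1, 88, 2]

Answer: 1 88 2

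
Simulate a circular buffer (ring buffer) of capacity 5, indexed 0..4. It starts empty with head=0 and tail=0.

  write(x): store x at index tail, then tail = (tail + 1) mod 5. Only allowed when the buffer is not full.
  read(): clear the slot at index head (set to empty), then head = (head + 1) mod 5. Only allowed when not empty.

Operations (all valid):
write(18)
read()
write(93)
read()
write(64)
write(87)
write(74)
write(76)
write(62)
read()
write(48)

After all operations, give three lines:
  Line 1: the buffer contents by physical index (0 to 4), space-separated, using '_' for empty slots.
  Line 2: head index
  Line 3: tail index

write(18): buf=[18 _ _ _ _], head=0, tail=1, size=1
read(): buf=[_ _ _ _ _], head=1, tail=1, size=0
write(93): buf=[_ 93 _ _ _], head=1, tail=2, size=1
read(): buf=[_ _ _ _ _], head=2, tail=2, size=0
write(64): buf=[_ _ 64 _ _], head=2, tail=3, size=1
write(87): buf=[_ _ 64 87 _], head=2, tail=4, size=2
write(74): buf=[_ _ 64 87 74], head=2, tail=0, size=3
write(76): buf=[76 _ 64 87 74], head=2, tail=1, size=4
write(62): buf=[76 62 64 87 74], head=2, tail=2, size=5
read(): buf=[76 62 _ 87 74], head=3, tail=2, size=4
write(48): buf=[76 62 48 87 74], head=3, tail=3, size=5

Answer: 76 62 48 87 74
3
3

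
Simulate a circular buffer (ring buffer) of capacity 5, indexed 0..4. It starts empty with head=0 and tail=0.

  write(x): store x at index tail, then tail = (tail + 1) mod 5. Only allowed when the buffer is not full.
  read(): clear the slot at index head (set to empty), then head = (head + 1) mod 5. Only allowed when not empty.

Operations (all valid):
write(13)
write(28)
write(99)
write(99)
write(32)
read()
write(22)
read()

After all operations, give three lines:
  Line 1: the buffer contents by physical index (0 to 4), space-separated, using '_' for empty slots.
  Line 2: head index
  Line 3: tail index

write(13): buf=[13 _ _ _ _], head=0, tail=1, size=1
write(28): buf=[13 28 _ _ _], head=0, tail=2, size=2
write(99): buf=[13 28 99 _ _], head=0, tail=3, size=3
write(99): buf=[13 28 99 99 _], head=0, tail=4, size=4
write(32): buf=[13 28 99 99 32], head=0, tail=0, size=5
read(): buf=[_ 28 99 99 32], head=1, tail=0, size=4
write(22): buf=[22 28 99 99 32], head=1, tail=1, size=5
read(): buf=[22 _ 99 99 32], head=2, tail=1, size=4

Answer: 22 _ 99 99 32
2
1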